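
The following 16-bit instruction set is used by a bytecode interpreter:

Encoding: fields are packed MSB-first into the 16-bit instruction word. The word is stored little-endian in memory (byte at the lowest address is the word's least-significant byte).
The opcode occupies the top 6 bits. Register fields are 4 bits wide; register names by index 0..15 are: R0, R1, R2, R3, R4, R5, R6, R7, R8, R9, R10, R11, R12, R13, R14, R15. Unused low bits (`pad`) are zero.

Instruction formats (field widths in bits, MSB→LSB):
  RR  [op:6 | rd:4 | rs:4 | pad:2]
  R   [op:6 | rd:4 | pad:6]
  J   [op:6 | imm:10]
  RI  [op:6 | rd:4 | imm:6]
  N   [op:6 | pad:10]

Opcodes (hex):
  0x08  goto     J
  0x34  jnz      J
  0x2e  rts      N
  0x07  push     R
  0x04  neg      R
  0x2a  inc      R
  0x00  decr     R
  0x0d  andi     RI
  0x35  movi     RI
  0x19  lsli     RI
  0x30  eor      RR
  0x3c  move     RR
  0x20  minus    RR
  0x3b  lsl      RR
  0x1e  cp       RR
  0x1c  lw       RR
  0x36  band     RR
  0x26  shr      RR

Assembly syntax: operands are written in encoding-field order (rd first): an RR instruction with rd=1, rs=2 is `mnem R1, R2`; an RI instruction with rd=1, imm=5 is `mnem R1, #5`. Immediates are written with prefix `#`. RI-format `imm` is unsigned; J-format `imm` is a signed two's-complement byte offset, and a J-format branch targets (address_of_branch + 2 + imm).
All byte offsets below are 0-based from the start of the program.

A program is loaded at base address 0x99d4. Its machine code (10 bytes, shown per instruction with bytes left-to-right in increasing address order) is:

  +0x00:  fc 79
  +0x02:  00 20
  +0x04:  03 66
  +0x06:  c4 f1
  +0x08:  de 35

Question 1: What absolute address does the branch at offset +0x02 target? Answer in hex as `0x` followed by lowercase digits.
0x99d8

[02] 00 20 → 0x2000
  top 6b → 0x8 → goto [J]
  [9:0] imm=0 = #0
  target = base 0x99d4 + off 0x02 + 2 + imm 0 = 0x99d8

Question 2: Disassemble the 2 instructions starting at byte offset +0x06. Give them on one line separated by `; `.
@+06  little-endian(c4 f1) = 0xf1c4
  opcode bits[15:10]=0x3c: move/RR
  [9:6] rd=7 = R7
  [5:2] rs=1 = R1
@+08  little-endian(de 35) = 0x35de
  opcode bits[15:10]=0xd: andi/RI
  [9:6] rd=7 = R7
  [5:0] imm=30 = #30

move R7, R1; andi R7, #30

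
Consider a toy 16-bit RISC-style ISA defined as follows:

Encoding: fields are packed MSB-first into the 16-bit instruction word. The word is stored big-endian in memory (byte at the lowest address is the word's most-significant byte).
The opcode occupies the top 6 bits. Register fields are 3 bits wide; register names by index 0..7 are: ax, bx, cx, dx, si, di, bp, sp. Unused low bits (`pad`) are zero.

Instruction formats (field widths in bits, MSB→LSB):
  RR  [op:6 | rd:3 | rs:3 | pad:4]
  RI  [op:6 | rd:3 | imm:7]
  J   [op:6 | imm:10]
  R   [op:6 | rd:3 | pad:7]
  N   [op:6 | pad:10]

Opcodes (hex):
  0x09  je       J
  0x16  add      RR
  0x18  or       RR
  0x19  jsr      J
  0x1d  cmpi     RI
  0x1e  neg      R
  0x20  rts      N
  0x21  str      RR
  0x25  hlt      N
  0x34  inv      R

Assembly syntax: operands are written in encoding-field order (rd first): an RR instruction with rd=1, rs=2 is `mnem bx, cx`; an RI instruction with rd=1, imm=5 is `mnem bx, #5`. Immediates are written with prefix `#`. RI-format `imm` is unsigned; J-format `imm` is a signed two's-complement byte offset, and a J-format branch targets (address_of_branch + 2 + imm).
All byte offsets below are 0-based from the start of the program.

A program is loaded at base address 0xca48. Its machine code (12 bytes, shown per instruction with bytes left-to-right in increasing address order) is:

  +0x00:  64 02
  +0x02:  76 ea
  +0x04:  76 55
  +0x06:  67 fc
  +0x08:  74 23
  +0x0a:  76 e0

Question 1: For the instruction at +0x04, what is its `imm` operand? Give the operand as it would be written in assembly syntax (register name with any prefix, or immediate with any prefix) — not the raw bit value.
+0x04: 76 55 ⇒ word 0x7655 (big)
  op=0x7655>>10=0x1d ⇒ cmpi (RI)
  rd@[9:7]=0x4 ⇒ si
  imm@[6:0]=0x55 ⇒ #85

#85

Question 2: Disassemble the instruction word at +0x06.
+0x06: 67 fc ⇒ word 0x67fc (big)
  top 6b → 0x19 → jsr [J]
  imm: (w>>0)&0x3ff=0x3fc (s10→-4) → #-4

jsr #-4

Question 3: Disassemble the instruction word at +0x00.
off 0x00: read 64 02 as big → 0x6402
  opcode bits[15:10]=0x19: jsr/J
  [9:0] imm=2 = #2

jsr #2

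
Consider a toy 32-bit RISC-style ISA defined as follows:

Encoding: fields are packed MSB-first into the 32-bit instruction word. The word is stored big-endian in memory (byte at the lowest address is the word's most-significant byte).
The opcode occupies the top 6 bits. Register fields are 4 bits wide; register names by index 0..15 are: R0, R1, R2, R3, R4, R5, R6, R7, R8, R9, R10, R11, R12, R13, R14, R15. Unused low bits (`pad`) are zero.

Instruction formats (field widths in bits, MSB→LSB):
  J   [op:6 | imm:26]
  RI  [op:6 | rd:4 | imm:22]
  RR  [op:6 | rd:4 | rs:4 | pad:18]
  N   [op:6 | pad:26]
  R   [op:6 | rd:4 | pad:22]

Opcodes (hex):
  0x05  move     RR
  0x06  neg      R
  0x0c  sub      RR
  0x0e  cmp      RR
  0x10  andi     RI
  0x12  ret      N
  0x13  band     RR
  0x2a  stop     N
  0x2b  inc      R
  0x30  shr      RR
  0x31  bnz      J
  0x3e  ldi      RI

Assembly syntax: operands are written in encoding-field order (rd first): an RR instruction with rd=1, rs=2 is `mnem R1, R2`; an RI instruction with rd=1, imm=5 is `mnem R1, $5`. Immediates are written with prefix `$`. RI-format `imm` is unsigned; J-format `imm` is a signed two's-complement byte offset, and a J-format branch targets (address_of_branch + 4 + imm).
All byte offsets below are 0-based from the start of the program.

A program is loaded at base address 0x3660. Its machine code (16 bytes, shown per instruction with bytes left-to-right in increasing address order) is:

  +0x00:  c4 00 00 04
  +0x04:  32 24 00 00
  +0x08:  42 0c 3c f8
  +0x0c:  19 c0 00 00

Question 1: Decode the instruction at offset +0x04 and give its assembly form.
sub R8, R9

@+04  big-endian(32 24 00 00) = 0x32240000
  top 6b → 0xc → sub [RR]
  rd: (w>>22)&0xf=0x8 → R8
  rs: (w>>18)&0xf=0x9 → R9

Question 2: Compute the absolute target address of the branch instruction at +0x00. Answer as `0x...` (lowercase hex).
0x3668

[00] c4 00 00 04 → 0xc4000004
  top 6b → 0x31 → bnz [J]
  imm: (w>>0)&0x3ffffff=0x4 → $4
  target = base 0x3660 + off 0x00 + 4 + imm 4 = 0x3668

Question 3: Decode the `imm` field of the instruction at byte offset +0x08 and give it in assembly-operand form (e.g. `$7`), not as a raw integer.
$802040

off 0x08: read 42 0c 3c f8 as big → 0x420c3cf8
  opcode bits[31:26]=0x10: andi/RI
  rd: (w>>22)&0xf=0x8 → R8
  imm: (w>>0)&0x3fffff=0xc3cf8 → $802040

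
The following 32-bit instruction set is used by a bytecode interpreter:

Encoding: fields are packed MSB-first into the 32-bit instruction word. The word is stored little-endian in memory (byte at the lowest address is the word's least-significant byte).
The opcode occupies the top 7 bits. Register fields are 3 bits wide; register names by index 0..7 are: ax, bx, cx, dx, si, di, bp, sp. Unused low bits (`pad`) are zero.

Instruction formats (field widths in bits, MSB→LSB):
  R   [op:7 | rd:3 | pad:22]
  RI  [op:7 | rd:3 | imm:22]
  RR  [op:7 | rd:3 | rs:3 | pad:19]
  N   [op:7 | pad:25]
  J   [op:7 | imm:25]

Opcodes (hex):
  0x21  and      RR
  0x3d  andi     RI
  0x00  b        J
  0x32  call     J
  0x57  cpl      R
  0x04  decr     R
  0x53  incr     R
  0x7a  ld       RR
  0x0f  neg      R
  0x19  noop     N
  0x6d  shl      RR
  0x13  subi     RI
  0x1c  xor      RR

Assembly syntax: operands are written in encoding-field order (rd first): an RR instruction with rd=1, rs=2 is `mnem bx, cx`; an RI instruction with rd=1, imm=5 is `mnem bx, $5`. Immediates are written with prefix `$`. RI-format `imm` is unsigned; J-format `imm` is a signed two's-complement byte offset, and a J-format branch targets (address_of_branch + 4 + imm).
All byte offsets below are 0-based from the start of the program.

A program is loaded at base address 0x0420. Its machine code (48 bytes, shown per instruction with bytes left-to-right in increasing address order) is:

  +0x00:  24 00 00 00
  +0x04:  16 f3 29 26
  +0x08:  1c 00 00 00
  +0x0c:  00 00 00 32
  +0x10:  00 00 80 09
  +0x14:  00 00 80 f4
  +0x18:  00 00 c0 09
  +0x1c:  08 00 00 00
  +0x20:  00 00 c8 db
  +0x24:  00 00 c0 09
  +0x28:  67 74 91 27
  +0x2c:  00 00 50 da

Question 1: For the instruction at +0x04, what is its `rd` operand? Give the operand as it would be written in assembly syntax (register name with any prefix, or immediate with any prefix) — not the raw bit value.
+0x04: 16 f3 29 26 ⇒ word 0x2629f316 (little)
  top 7b → 0x13 → subi [RI]
  rd@[24:22]=0x0 ⇒ ax
  imm@[21:0]=0x29f316 ⇒ $2749206

ax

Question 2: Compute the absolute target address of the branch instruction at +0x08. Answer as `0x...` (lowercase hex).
0x0448

+0x08: 1c 00 00 00 ⇒ word 0x0000001c (little)
  top 7b → 0x0 → b [J]
  [24:0] imm=28 = $28
  target = base 0x0420 + off 0x08 + 4 + imm 28 = 0x0448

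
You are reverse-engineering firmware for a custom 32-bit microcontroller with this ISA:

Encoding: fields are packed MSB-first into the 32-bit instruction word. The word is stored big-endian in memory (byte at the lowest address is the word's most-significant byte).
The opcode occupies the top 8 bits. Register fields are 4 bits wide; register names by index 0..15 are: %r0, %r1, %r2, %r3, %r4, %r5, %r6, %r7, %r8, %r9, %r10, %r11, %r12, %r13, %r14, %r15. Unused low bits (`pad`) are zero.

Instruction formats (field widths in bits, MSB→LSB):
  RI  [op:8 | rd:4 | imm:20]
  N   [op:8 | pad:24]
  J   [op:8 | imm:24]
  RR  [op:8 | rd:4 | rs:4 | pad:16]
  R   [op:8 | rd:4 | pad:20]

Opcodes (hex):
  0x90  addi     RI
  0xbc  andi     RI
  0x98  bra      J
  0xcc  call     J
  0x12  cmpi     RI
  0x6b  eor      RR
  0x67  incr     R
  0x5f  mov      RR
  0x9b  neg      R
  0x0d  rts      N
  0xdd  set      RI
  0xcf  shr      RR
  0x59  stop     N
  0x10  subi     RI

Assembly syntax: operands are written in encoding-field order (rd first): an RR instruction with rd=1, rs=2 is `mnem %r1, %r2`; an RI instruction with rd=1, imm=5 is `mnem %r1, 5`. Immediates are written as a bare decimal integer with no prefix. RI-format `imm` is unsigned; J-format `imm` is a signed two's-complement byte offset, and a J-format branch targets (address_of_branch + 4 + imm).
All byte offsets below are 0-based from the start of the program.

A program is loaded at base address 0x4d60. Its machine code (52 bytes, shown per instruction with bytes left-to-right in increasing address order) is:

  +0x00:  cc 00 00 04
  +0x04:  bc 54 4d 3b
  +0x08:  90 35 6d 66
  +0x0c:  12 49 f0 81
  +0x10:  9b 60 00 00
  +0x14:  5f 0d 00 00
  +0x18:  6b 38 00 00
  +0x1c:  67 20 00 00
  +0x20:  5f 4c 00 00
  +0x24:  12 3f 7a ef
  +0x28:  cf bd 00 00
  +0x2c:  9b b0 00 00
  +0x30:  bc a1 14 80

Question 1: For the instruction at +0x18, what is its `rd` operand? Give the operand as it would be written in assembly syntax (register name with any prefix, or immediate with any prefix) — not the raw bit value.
%r3

[18] 6b 38 00 00 → 0x6b380000
  top 8b → 0x6b → eor [RR]
  [23:20] rd=3 = %r3
  [19:16] rs=8 = %r8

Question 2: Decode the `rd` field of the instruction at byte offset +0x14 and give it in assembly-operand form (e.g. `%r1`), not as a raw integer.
%r0

[14] 5f 0d 00 00 → 0x5f0d0000
  op=0x5f0d0000>>24=0x5f ⇒ mov (RR)
  rd@[23:20]=0x0 ⇒ %r0
  rs@[19:16]=0xd ⇒ %r13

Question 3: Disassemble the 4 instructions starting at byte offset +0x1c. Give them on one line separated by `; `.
incr %r2; mov %r4, %r12; cmpi %r3, 1014511; shr %r11, %r13

[1c] 67 20 00 00 → 0x67200000
  op=0x67200000>>24=0x67 ⇒ incr (R)
  rd: (w>>20)&0xf=0x2 → %r2
[20] 5f 4c 00 00 → 0x5f4c0000
  op=0x5f4c0000>>24=0x5f ⇒ mov (RR)
  rd: (w>>20)&0xf=0x4 → %r4
  rs: (w>>16)&0xf=0xc → %r12
[24] 12 3f 7a ef → 0x123f7aef
  op=0x123f7aef>>24=0x12 ⇒ cmpi (RI)
  rd: (w>>20)&0xf=0x3 → %r3
  imm: (w>>0)&0xfffff=0xf7aef → 1014511
[28] cf bd 00 00 → 0xcfbd0000
  op=0xcfbd0000>>24=0xcf ⇒ shr (RR)
  rd: (w>>20)&0xf=0xb → %r11
  rs: (w>>16)&0xf=0xd → %r13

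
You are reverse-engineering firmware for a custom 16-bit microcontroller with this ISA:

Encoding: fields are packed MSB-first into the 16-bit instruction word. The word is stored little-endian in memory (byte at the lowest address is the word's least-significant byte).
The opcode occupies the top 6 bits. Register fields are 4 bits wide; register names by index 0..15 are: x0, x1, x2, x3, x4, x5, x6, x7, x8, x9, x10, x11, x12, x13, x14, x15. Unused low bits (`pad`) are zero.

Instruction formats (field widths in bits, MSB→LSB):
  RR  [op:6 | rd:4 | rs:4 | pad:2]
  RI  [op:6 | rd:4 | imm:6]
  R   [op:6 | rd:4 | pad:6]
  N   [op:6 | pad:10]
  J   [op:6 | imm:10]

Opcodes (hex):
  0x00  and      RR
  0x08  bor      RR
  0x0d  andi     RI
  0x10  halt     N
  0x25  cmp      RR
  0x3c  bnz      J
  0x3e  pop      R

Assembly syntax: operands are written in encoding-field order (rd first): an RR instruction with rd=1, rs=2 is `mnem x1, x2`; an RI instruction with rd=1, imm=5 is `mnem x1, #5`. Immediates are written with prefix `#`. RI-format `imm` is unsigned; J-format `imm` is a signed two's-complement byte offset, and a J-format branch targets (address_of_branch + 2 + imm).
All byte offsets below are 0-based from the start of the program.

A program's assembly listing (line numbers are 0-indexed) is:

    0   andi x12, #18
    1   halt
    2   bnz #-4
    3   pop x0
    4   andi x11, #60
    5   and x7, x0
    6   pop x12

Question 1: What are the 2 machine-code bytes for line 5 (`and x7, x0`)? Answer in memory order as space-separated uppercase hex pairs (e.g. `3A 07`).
L5: and op=0x0:6|rd=7:4|rs=0:4|pad=0:2 ⇒ 0x01c0 ⇒ little c0 01

C0 01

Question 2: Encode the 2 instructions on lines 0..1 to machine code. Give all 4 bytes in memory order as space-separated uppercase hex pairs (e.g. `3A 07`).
line 0 (andi): pack op=0xd:6|rd=12:4|imm=18:6 = 0x3712; little→ 12 37
line 1 (halt): pack op=0x10:6|pad=0:10 = 0x4000; little→ 00 40

12 37 00 40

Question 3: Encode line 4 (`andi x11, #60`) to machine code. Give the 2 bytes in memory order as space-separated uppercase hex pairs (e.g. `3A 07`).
FC 36

L4: andi op=0xd:6|rd=11:4|imm=60:6 ⇒ 0x36fc ⇒ little fc 36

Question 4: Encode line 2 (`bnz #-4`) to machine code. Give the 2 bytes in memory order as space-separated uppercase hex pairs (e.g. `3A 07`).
2. bnz fields op=0x3c:6|imm=-4:10 → word f3fch → fc f3

FC F3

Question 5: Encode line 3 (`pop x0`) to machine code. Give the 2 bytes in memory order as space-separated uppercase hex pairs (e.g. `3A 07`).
00 F8

line 3 (pop): pack op=0x3e:6|rd=0:4|pad=0:6 = 0xf800; little→ 00 f8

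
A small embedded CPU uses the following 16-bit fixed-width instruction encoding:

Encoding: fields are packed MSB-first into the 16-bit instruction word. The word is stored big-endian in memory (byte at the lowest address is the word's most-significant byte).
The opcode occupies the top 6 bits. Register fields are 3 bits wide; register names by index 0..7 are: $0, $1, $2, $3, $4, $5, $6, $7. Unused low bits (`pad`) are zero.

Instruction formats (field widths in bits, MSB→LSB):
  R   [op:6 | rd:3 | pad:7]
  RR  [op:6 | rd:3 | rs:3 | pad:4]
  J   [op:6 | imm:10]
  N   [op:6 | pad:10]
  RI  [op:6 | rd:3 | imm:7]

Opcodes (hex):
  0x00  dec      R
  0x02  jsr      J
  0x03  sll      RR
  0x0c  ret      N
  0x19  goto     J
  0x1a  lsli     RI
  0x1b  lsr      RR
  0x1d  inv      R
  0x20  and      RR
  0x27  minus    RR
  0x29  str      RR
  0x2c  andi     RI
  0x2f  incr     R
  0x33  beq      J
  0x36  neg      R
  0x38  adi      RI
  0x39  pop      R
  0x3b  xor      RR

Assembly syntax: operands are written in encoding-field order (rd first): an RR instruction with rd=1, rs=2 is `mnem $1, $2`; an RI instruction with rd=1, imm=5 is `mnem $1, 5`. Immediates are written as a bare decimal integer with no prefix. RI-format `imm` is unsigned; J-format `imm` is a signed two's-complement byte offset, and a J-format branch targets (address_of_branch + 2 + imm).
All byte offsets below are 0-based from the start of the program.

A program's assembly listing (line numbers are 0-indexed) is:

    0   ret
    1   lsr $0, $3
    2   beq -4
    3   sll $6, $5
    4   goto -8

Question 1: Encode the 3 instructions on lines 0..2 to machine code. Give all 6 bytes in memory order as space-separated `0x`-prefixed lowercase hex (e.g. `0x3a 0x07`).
0x30 0x00 0x6c 0x30 0xcf 0xfc

line 0 (ret): pack op=0xc:6|pad=0:10 = 0x3000; big→ 30 00
line 1 (lsr): pack op=0x1b:6|rd=0:3|rs=3:3|pad=0:4 = 0x6c30; big→ 6c 30
line 2 (beq): pack op=0x33:6|imm=-4:10 = 0xcffc; big→ cf fc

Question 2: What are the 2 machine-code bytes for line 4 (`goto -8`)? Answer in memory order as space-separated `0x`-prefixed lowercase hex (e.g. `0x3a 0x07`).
0x67 0xf8

line 4 (goto): pack op=0x19:6|imm=-8:10 = 0x67f8; big→ 67 f8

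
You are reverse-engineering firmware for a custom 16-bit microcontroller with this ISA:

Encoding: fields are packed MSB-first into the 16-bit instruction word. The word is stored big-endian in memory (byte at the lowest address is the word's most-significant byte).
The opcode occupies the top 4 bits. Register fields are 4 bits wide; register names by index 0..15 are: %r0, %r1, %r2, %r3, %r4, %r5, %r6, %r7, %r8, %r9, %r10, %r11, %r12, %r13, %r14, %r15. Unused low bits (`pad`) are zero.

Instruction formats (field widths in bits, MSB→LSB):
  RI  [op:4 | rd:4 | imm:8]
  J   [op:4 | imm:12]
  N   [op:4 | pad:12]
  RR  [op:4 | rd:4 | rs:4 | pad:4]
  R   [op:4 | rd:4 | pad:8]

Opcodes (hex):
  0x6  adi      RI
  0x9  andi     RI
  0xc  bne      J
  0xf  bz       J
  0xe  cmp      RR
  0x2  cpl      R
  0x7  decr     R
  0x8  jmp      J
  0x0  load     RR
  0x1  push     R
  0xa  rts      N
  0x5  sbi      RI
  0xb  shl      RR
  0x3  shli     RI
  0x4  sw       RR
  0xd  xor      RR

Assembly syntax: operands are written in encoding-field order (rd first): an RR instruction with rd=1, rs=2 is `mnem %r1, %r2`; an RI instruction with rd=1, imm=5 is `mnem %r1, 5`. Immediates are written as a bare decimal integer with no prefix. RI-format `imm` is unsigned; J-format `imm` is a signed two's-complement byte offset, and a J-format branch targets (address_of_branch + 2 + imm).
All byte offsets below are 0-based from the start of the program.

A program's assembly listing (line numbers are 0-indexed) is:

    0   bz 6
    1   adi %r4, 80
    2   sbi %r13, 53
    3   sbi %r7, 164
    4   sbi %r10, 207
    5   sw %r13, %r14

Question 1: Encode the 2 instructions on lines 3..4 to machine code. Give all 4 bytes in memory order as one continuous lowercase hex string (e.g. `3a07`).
57a45acf

line 3 (sbi): pack op=0x5:4|rd=7:4|imm=164:8 = 0x57a4; big→ 57 a4
line 4 (sbi): pack op=0x5:4|rd=10:4|imm=207:8 = 0x5acf; big→ 5a cf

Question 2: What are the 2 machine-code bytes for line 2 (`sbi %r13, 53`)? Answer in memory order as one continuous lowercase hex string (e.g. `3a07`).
5d35

L2: sbi op=0x5:4|rd=13:4|imm=53:8 ⇒ 0x5d35 ⇒ big 5d 35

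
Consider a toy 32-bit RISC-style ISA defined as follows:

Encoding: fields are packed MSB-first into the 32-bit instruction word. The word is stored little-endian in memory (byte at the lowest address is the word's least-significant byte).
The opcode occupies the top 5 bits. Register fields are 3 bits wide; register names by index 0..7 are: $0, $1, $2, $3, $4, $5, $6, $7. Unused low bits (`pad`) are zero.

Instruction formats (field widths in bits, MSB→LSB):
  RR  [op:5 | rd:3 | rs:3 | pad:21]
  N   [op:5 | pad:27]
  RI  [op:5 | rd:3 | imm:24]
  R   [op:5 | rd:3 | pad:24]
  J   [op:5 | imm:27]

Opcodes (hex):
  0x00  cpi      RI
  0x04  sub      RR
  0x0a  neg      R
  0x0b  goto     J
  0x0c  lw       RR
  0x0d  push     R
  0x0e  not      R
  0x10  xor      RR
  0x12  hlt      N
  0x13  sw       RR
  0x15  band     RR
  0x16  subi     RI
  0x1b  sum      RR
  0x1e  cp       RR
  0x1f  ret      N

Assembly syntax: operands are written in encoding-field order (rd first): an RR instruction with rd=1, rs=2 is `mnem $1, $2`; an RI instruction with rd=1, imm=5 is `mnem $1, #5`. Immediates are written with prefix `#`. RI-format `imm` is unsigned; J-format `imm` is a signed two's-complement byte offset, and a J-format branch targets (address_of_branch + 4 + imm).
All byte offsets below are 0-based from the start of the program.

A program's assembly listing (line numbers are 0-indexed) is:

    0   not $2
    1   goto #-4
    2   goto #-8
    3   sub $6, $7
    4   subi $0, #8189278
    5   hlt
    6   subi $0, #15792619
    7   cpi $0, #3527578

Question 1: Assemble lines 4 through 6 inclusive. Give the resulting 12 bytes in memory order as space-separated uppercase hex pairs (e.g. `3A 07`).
line 4 (subi): pack op=0x16:5|rd=0:3|imm=8189278:24 = 0xb07cf55e; little→ 5e f5 7c b0
line 5 (hlt): pack op=0x12:5|pad=0:27 = 0x90000000; little→ 00 00 00 90
line 6 (subi): pack op=0x16:5|rd=0:3|imm=15792619:24 = 0xb0f0f9eb; little→ eb f9 f0 b0

5E F5 7C B0 00 00 00 90 EB F9 F0 B0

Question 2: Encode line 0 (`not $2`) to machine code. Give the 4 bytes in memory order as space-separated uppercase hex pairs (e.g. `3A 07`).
0. not fields op=0xe:5|rd=2:3|pad=0:24 → word 72000000h → 00 00 00 72

00 00 00 72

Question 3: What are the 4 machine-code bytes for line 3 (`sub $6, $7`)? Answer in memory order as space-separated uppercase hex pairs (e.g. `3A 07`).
00 00 E0 26

line 3 (sub): pack op=0x4:5|rd=6:3|rs=7:3|pad=0:21 = 0x26e00000; little→ 00 00 e0 26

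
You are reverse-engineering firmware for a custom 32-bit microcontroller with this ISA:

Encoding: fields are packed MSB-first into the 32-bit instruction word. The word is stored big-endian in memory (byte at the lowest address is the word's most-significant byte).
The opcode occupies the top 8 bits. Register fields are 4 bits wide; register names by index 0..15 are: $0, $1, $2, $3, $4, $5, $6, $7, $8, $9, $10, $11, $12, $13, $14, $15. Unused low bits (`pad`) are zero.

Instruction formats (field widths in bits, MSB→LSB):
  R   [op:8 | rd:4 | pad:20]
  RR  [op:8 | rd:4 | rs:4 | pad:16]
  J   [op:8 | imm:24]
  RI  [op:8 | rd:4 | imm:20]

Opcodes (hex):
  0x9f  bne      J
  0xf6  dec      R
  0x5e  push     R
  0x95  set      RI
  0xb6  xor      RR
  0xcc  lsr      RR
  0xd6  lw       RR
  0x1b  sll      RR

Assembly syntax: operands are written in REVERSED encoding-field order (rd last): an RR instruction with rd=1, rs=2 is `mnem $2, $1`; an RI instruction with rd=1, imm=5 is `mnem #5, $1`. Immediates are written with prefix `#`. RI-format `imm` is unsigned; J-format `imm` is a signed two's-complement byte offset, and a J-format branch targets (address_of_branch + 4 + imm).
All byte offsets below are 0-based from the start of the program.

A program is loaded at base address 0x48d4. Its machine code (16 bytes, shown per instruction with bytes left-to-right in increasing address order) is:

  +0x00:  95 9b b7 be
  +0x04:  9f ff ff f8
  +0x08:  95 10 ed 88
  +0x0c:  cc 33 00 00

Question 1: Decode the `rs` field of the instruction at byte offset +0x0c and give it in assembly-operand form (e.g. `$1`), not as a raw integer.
$3

off 0x0c: read cc 33 00 00 as big → 0xcc330000
  op=0xcc330000>>24=0xcc ⇒ lsr (RR)
  rd: (w>>20)&0xf=0x3 → $3
  rs: (w>>16)&0xf=0x3 → $3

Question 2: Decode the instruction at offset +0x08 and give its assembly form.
set #60808, $1

@+08  big-endian(95 10 ed 88) = 0x9510ed88
  opcode bits[31:24]=0x95: set/RI
  rd@[23:20]=0x1 ⇒ $1
  imm@[19:0]=0xed88 ⇒ #60808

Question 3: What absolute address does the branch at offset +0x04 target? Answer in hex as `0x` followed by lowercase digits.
0x48d4

[04] 9f ff ff f8 → 0x9ffffff8
  opcode bits[31:24]=0x9f: bne/J
  [23:0] imm=16777208 (s24→-8) = #-8
  target = base 0x48d4 + off 0x04 + 4 + imm -8 = 0x48d4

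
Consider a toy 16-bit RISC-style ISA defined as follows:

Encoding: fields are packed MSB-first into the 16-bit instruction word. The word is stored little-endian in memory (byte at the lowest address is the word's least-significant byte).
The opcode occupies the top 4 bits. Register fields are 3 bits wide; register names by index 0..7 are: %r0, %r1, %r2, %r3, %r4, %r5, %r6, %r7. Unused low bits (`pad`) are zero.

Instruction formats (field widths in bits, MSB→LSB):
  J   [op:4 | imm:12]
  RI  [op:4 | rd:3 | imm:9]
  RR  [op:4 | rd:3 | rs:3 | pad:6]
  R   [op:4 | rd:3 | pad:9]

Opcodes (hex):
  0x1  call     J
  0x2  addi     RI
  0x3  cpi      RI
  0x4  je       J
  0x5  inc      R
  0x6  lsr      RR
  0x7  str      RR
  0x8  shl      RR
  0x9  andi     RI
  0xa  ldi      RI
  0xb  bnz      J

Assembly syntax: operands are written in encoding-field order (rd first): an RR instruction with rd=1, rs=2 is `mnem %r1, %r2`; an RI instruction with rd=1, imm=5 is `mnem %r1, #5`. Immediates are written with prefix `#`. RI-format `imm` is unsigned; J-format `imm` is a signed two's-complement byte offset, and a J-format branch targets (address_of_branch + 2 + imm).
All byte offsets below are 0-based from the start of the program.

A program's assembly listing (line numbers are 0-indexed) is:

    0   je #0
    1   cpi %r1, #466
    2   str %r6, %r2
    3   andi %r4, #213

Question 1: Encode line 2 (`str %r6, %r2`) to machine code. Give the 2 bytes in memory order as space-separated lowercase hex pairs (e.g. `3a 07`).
80 7c

2. str fields op=0x7:4|rd=6:3|rs=2:3|pad=0:6 → word 7c80h → 80 7c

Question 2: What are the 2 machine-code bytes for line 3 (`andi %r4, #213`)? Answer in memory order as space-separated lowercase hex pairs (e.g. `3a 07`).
line 3 (andi): pack op=0x9:4|rd=4:3|imm=213:9 = 0x98d5; little→ d5 98

d5 98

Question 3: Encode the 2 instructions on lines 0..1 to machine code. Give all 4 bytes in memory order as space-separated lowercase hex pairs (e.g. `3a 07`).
00 40 d2 33

line 0 (je): pack op=0x4:4|imm=0:12 = 0x4000; little→ 00 40
line 1 (cpi): pack op=0x3:4|rd=1:3|imm=466:9 = 0x33d2; little→ d2 33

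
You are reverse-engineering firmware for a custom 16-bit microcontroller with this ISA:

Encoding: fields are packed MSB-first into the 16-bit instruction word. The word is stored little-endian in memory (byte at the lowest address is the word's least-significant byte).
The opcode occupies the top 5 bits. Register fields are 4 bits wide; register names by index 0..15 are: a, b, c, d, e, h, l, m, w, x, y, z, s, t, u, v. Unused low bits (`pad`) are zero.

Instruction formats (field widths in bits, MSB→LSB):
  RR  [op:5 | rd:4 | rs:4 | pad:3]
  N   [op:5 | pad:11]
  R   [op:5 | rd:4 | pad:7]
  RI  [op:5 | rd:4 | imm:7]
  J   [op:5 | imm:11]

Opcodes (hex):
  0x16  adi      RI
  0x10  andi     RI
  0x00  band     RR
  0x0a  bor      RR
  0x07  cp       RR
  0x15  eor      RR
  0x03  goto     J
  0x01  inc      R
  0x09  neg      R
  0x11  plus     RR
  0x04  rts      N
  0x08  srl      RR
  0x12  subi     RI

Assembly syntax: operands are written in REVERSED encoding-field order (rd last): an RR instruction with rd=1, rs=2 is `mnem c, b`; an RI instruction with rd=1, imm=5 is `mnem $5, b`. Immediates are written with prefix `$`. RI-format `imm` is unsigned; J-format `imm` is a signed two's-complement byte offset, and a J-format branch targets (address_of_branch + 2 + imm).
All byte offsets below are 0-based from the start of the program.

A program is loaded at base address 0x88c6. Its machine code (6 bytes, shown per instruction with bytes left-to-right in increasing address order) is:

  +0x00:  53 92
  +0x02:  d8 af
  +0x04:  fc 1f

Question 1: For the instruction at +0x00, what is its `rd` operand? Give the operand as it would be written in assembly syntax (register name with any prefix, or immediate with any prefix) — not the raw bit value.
e

off 0x00: read 53 92 as little → 0x9253
  op=0x9253>>11=0x12 ⇒ subi (RI)
  rd: (w>>7)&0xf=0x4 → e
  imm: (w>>0)&0x7f=0x53 → $83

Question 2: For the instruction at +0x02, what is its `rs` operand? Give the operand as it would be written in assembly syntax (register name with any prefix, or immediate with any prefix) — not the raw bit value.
z

off 0x02: read d8 af as little → 0xafd8
  top 5b → 0x15 → eor [RR]
  [10:7] rd=15 = v
  [6:3] rs=11 = z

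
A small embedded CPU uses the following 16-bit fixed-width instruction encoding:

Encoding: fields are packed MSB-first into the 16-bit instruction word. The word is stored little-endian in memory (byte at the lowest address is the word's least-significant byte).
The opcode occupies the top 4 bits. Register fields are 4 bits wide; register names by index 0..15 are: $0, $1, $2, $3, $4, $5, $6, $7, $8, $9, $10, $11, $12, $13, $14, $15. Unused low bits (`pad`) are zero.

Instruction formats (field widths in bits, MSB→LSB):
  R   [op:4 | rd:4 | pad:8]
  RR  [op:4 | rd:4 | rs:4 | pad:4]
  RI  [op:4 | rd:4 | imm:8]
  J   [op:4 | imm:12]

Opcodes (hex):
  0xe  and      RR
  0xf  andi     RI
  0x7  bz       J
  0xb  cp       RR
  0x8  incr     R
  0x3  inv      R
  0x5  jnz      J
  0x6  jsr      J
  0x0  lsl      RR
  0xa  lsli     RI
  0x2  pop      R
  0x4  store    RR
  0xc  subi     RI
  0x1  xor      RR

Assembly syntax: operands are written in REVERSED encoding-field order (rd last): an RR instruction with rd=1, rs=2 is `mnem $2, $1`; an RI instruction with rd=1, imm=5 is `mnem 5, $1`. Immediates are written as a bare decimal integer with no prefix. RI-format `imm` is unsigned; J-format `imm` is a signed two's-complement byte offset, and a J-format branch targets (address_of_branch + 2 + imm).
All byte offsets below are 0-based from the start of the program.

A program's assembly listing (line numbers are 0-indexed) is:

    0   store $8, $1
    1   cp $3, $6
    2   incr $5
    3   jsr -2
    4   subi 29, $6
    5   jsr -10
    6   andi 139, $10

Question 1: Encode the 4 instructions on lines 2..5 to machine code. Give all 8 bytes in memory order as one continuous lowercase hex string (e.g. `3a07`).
2. incr fields op=0x8:4|rd=5:4|pad=0:8 → word 8500h → 00 85
3. jsr fields op=0x6:4|imm=-2:12 → word 6ffeh → fe 6f
4. subi fields op=0xc:4|rd=6:4|imm=29:8 → word c61dh → 1d c6
5. jsr fields op=0x6:4|imm=-10:12 → word 6ff6h → f6 6f

0085fe6f1dc6f66f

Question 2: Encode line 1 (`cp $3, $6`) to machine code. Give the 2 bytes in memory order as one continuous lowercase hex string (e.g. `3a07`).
30b6

1. cp fields op=0xb:4|rd=6:4|rs=3:4|pad=0:4 → word b630h → 30 b6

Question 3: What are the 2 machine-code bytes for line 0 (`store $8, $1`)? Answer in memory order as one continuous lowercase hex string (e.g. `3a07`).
L0: store op=0x4:4|rd=1:4|rs=8:4|pad=0:4 ⇒ 0x4180 ⇒ little 80 41

8041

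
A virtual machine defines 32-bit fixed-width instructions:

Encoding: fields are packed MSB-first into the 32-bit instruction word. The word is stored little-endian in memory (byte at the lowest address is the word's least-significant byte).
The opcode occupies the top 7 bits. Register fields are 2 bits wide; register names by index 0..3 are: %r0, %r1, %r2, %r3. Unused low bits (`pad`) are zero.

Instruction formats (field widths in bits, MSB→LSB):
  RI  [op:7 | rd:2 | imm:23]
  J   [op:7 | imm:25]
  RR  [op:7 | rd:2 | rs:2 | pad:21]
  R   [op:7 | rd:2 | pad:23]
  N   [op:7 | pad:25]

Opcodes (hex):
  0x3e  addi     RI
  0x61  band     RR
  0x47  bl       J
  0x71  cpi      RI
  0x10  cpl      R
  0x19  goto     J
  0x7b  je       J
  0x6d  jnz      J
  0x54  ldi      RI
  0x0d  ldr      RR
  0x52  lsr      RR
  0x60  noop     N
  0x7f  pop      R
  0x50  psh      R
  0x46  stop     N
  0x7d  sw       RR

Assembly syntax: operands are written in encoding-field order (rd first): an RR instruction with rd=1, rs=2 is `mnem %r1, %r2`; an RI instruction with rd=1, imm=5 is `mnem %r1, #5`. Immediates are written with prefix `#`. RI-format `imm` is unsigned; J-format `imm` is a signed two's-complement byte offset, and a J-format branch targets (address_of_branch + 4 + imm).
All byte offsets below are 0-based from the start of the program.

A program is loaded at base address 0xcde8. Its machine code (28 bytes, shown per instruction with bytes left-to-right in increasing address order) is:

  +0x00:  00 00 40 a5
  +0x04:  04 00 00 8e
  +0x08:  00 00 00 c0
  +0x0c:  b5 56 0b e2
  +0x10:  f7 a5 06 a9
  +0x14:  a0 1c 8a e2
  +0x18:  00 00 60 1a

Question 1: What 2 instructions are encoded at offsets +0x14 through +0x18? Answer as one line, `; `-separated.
cpi %r1, #662688; ldr %r0, %r3

[14] a0 1c 8a e2 → 0xe28a1ca0
  top 7b → 0x71 → cpi [RI]
  rd: (w>>23)&0x3=0x1 → %r1
  imm: (w>>0)&0x7fffff=0xa1ca0 → #662688
[18] 00 00 60 1a → 0x1a600000
  top 7b → 0xd → ldr [RR]
  rd: (w>>23)&0x3=0x0 → %r0
  rs: (w>>21)&0x3=0x3 → %r3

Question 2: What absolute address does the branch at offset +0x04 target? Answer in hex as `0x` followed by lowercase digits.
0xcdf4

off 0x04: read 04 00 00 8e as little → 0x8e000004
  opcode bits[31:25]=0x47: bl/J
  imm@[24:0]=0x4 ⇒ #4
  target = base 0xcde8 + off 0x04 + 4 + imm 4 = 0xcdf4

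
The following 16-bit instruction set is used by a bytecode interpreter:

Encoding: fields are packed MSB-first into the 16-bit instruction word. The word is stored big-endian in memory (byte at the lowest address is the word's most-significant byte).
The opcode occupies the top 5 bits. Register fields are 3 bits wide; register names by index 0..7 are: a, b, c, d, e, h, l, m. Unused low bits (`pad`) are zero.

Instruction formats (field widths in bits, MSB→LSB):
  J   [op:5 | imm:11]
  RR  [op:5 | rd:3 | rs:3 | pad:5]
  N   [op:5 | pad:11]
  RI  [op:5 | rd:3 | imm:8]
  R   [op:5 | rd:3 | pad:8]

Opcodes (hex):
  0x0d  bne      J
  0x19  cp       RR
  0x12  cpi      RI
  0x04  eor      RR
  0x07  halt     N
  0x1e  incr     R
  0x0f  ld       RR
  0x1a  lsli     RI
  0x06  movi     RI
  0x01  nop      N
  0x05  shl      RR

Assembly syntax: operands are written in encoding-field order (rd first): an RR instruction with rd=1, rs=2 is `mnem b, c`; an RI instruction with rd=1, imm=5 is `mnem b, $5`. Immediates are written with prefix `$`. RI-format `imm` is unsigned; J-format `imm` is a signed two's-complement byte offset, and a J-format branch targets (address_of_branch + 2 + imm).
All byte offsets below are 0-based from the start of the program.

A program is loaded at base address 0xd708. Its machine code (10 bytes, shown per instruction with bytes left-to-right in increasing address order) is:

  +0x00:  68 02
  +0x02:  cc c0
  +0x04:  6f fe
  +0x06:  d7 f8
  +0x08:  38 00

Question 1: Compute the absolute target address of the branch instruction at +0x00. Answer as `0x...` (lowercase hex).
+0x00: 68 02 ⇒ word 0x6802 (big)
  op=0x6802>>11=0xd ⇒ bne (J)
  imm: (w>>0)&0x7ff=0x2 → $2
  target = base 0xd708 + off 0x00 + 2 + imm 2 = 0xd70c

0xd70c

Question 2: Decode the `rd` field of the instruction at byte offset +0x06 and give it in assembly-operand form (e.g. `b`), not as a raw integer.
[06] d7 f8 → 0xd7f8
  op=0xd7f8>>11=0x1a ⇒ lsli (RI)
  rd@[10:8]=0x7 ⇒ m
  imm@[7:0]=0xf8 ⇒ $248

m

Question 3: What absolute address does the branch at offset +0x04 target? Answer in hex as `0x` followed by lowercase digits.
0xd70c

+0x04: 6f fe ⇒ word 0x6ffe (big)
  op=0x6ffe>>11=0xd ⇒ bne (J)
  imm: (w>>0)&0x7ff=0x7fe (s11→-2) → $-2
  target = base 0xd708 + off 0x04 + 2 + imm -2 = 0xd70c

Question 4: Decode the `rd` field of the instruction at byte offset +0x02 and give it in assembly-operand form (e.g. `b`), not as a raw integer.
e

@+02  big-endian(cc c0) = 0xccc0
  opcode bits[15:11]=0x19: cp/RR
  rd: (w>>8)&0x7=0x4 → e
  rs: (w>>5)&0x7=0x6 → l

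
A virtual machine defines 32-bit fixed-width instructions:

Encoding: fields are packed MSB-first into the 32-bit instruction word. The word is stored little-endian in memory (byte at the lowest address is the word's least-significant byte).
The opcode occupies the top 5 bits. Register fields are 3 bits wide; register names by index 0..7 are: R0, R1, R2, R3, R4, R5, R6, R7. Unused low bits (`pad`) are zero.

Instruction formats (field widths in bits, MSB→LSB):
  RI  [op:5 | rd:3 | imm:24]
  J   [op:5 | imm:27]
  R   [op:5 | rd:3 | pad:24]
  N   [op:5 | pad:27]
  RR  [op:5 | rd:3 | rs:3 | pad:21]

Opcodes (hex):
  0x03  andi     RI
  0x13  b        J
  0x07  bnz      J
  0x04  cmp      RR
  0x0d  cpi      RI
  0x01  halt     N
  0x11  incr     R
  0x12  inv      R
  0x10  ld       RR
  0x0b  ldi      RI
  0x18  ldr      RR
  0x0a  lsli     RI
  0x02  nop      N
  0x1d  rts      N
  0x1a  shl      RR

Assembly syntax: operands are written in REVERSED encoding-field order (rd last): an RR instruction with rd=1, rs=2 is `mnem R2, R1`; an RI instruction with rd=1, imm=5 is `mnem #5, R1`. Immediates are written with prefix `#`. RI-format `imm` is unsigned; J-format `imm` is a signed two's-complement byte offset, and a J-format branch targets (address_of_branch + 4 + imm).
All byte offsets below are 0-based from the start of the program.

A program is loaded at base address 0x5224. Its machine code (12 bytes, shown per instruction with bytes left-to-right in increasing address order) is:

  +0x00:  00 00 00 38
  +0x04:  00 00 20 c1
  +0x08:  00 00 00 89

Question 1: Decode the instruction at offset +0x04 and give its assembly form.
[04] 00 00 20 c1 → 0xc1200000
  op=0xc1200000>>27=0x18 ⇒ ldr (RR)
  rd: (w>>24)&0x7=0x1 → R1
  rs: (w>>21)&0x7=0x1 → R1

ldr R1, R1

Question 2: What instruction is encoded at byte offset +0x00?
off 0x00: read 00 00 00 38 as little → 0x38000000
  opcode bits[31:27]=0x7: bnz/J
  [26:0] imm=0 = #0

bnz #0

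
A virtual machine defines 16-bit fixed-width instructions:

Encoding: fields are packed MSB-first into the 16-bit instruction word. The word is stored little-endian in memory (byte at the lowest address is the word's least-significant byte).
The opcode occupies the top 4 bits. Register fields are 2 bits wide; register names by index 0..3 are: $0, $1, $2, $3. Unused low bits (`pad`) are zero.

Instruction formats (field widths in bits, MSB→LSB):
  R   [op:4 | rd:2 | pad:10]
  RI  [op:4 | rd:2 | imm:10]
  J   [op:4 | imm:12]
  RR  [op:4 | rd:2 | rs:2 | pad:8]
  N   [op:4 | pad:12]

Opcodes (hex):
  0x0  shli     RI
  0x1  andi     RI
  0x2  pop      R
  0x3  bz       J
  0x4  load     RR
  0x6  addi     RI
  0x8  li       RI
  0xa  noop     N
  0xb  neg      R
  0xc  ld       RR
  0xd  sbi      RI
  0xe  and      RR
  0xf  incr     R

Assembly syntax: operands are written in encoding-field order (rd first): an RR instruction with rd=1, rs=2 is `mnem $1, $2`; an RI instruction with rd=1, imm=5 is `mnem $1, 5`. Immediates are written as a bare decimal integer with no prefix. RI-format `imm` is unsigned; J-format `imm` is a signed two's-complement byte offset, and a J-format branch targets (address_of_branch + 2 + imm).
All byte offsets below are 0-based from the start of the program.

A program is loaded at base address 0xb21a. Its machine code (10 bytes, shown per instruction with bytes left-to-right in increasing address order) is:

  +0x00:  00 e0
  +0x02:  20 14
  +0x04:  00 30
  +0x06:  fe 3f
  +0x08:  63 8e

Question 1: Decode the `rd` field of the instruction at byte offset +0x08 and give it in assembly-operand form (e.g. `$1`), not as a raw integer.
$3

+0x08: 63 8e ⇒ word 0x8e63 (little)
  opcode bits[15:12]=0x8: li/RI
  [11:10] rd=3 = $3
  [9:0] imm=611 = 611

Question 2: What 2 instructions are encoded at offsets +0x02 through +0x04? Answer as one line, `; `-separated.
off 0x02: read 20 14 as little → 0x1420
  opcode bits[15:12]=0x1: andi/RI
  rd: (w>>10)&0x3=0x1 → $1
  imm: (w>>0)&0x3ff=0x20 → 32
off 0x04: read 00 30 as little → 0x3000
  opcode bits[15:12]=0x3: bz/J
  imm: (w>>0)&0xfff=0x0 → 0

andi $1, 32; bz 0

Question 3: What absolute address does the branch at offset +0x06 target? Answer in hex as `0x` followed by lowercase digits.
0xb220

off 0x06: read fe 3f as little → 0x3ffe
  top 4b → 0x3 → bz [J]
  [11:0] imm=4094 (s12→-2) = -2
  target = base 0xb21a + off 0x06 + 2 + imm -2 = 0xb220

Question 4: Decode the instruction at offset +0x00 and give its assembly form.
+0x00: 00 e0 ⇒ word 0xe000 (little)
  op=0xe000>>12=0xe ⇒ and (RR)
  rd@[11:10]=0x0 ⇒ $0
  rs@[9:8]=0x0 ⇒ $0

and $0, $0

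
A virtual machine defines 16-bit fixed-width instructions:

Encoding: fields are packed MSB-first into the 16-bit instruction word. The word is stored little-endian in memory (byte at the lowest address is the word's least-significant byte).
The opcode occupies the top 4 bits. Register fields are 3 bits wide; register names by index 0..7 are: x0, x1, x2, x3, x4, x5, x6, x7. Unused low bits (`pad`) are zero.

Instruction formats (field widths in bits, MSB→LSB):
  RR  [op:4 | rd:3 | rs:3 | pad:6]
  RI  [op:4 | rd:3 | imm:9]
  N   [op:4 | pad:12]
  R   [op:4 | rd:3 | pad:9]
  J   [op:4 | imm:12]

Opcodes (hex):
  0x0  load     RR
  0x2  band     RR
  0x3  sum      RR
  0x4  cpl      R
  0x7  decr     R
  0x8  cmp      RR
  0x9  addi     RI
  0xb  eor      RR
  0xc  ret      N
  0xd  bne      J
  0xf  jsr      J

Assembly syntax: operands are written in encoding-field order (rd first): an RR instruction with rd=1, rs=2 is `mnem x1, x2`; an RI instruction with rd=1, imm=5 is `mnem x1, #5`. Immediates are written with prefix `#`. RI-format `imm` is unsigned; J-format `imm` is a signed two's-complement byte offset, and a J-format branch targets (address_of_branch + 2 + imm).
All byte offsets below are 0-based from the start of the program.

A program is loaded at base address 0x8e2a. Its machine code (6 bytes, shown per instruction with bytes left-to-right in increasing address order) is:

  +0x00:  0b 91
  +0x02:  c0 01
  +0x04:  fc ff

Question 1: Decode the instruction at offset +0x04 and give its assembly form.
[04] fc ff → 0xfffc
  op=0xfffc>>12=0xf ⇒ jsr (J)
  imm: (w>>0)&0xfff=0xffc (s12→-4) → #-4

jsr #-4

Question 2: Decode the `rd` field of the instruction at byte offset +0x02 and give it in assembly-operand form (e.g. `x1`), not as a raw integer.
[02] c0 01 → 0x01c0
  opcode bits[15:12]=0x0: load/RR
  rd: (w>>9)&0x7=0x0 → x0
  rs: (w>>6)&0x7=0x7 → x7

x0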